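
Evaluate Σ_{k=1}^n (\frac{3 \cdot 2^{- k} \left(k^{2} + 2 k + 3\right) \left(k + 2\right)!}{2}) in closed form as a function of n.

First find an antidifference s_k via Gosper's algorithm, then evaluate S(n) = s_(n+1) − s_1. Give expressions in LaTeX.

Ratio r(k) = (k + 3)*(2*k + (k + 1)**2 + 5)/(2*(k**2 + 2*k + 3)).
A = k/2 + 3/2, B = 1, C = k**2 + 2*k + 3.
Set up (k/2 + 3/2)·f(k+1) − (1)·f(k) − (k**2 + 2*k + 3) = 0.
Bound: deg f ≤ 1.
Match coefficients ⇒ f(k) = 2*k.
So s_k = (B(k−1)f/C)·t_k = (2*k/(k**2 + 2*k + 3))·t_k = 3*k*factorial(k + 2)/2**k.
Check: Δs_k = 3*(k**2 + 2*k + 3)*factorial(k + 2)/(2*2**k). ✓
Evaluate: s_(n+1) = 3*2**(-n - 1)*(n + 1)*factorial(n + 3); subtract s_(1) = 9 ⇒ S(n) = -9 + 3*n*factorial(n + 3)/(2*2**n) + 3*factorial(n + 3)/(2*2**n).

S(n) = -9 + \frac{3 \cdot 2^{- n} n \left(n + 3\right)!}{2} + \frac{3 \cdot 2^{- n} \left(n + 3\right)!}{2}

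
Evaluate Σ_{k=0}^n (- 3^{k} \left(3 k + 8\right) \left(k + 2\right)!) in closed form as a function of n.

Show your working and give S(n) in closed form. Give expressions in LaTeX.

S(n) = - 3 \cdot 3^{n} \left(n + 3\right)! + 2

The ratio is 3*(k + 3)*(3*k + 11)/(3*k + 8).
Factor: A=3*k + 9; B=1; C=k + 8/3.
Need (3*k + 9)·f(k+1) − (1)·f(k) = k + 8/3.
Degrees (1,0,1) ⇒ d ≤ 0.
Coefficient equations give f(k) = 1/3.
R(k) = B(k−1)·f(k)/C(k) = 1/(3*k + 8); s_k = R·t_k = -3**k*factorial(k + 2).
s_(k+1) − s_k = -3**k*(3*k + 8)*factorial(k + 2) = t_k.
Σ_(k=0)^n t_k = s_(n+1) − s_(0) = (-3**(n + 1)*factorial(n + 3)) − (-2), i.e. -3*3**n*factorial(n + 3) + 2.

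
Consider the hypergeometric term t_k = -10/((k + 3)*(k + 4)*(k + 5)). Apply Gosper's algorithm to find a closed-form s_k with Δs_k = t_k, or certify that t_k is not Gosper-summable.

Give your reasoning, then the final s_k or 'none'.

t_(k+1)/t_k = (k + 3)/(k + 6).
Normal form (A,B,C) = (k + 3, k + 6, 1).
Key eq: (k + 3)·f(k+1) = (k + 5)·f(k) + (1).
Degrees (1,1,0) ⇒ d ≤ 2.
A polynomial solution: f(k) = k*(k + 7)/24.
R(k) = B(k−1)·f(k)/C(k) = k*(k + 5)*(k + 7)/24; s_k = R·t_k = 5*k*(-k - 7)/(12*(k + 3)*(k + 4)).
Verify: -10/(k**3 + 12*k**2 + 47*k + 60) matches t_k.

s_k = 5*k*(-k - 7)/(12*(k + 3)*(k + 4))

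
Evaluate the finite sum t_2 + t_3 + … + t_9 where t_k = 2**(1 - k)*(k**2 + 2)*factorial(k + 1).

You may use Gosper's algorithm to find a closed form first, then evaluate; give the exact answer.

Σ = 1403319

t_(k+1)/t_k = (k + 2)*((k + 1)**2 + 2)/(2*(k**2 + 2)).
Normal form (A,B,C) = (k/2 + 1, 1, k**2 + 2).
f must satisfy (k/2 + 1)·f(k+1) − (1)·f(k) = k**2 + 2.
Bound: deg f ≤ 1.
A polynomial solution: f(k) = 2*(k - 1).
Certificate R = B(k−1)f/C = 2*(k - 1)/(k**2 + 2) gives s_k = 2**(2 - k)*(k - 1)*factorial(k + 1).
Check: Δs_k = 2**(1 - k)*(k**2 + 2)*factorial(k + 1). ✓
Sum = s_(10) − s_(2); s_(10) = 1403325, s_(2) = 6 ⇒ 1403319.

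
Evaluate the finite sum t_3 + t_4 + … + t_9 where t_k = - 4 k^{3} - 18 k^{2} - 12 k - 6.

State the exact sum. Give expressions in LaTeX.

Step 1: r(k) = (2*k**3 + 15*k**2 + 30*k + 20)/(2*k**3 + 9*k**2 + 6*k + 3).
Factor: A=1; B=1; C=k**3 + 9*k**2/2 + 3*k + 3/2.
Need (1)·f(k+1) − (1)·f(k) = k**3 + 9*k**2/2 + 3*k + 3/2.
d = 4 from the (0,0,3) case.
Match coefficients ⇒ f(k) = k*(k**3 + 4*k**2 - 2*k + 3)/4.
Certificate R = B(k−1)f/C = k*(k**3 + 4*k**2 - 2*k + 3)/(2*(2*k**3 + 9*k**2 + 6*k + 3)) gives s_k = k*(-k**3 - 4*k**2 + 2*k - 3).
Verify: -4*k**3 - 18*k**2 - 12*k - 6 matches t_k.
Evaluate s at k=10 and k=3: -13830 and -180; difference -13650.

Σ = -13650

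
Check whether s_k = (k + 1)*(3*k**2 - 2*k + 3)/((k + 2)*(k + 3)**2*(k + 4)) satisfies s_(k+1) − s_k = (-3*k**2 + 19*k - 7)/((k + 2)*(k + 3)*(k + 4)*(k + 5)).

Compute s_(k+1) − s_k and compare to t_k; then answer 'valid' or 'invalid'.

Invalid: residual 6*(2*k**3 + k**2 - 19*k + 12)/(k**6 + 21*k**5 + 181*k**4 + 819*k**3 + 2050*k**2 + 2688*k + 1440) ≠ 0.

s_(k+1) = (k + 2)*(-2*k + 3*(k + 1)**2 + 1)/((k + 3)*(k + 4)**2*(k + 5))
s_(k+1) − s_k = (-3*k**4 + 10*k**3 + 96*k**2 + 65*k - 12)/(k**6 + 21*k**5 + 181*k**4 + 819*k**3 + 2050*k**2 + 2688*k + 1440)
(s_(k+1) − s_k) − t_k = 6*(2*k**3 + k**2 - 19*k + 12)/(k**6 + 21*k**5 + 181*k**4 + 819*k**3 + 2050*k**2 + 2688*k + 1440)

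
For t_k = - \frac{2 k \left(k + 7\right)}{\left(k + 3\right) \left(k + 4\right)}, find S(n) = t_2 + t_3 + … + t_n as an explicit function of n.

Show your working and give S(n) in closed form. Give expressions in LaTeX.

Step 1: r(k) = (k + 1)*(k + 3)*(k + 8)/(k*(k + 5)*(k + 7)).
Take A(k)=k + 3, B(k)=k + 5, C(k)=k**2 + 7*k.
f must satisfy (k + 3)·f(k+1) − (k + 4)·f(k) = k**2 + 7*k.
deg f ≤ 2 (via 1,1,2).
Solving with deg f ≤ 2: f(k) = k*(k - 1).
Get s_k = R·t_k = 2*k*(1 - k)/(k + 3) with R(k) = B(k−1)f(k)/C(k) = (k - 1)*(k + 4)/(k + 7).
s_(k+1) − s_k = 2*k*(-k - 7)/(k**2 + 7*k + 12) = t_k.
s_(n+1) = 2*n*(-n - 1)/(n + 4) and s_(2) = -4/5, so S(n) = 2*(-5*n**2 - 3*n + 8)/(5*(n + 4)).

S(n) = \frac{2 \left(- 5 n^{2} - 3 n + 8\right)}{5 \left(n + 4\right)}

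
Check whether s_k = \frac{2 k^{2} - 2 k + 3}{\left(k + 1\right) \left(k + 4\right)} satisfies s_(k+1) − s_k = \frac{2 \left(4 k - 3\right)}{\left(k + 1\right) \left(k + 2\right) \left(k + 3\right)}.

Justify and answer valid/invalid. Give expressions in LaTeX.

Invalid: residual \frac{2 \left(2 k^{3} - 4 k^{2} - 29 k + 33\right)}{k^{5} + 15 k^{4} + 85 k^{3} + 225 k^{2} + 274 k + 120} ≠ 0.

s_(k+1) = (-2*k + 2*(k + 1)**2 + 1)/((k + 2)*(k + 5))
s_(k+1) − s_k = 2*(6*k**2 + 11*k - 9)/(k**4 + 12*k**3 + 49*k**2 + 78*k + 40)
(s_(k+1) − s_k) − t_k = 2*(2*k**3 - 4*k**2 - 29*k + 33)/(k**5 + 15*k**4 + 85*k**3 + 225*k**2 + 274*k + 120)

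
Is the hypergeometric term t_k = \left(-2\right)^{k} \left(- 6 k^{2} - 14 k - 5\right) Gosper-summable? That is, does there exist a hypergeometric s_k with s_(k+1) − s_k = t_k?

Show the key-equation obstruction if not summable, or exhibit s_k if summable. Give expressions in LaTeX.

Step 1: r(k) = 2*(-6*k**2 - 26*k - 25)/(6*k**2 + 14*k + 5).
So A=-2 and B=1, with C=k**2 + 7*k/3 + 5/6.
Need (-2)·f(k+1) − (1)·f(k) = k**2 + 7*k/3 + 5/6.
d = 2 from the (0,0,2) case.
Solve for f: f(k) = -(2*k**2 + 2*k - 1)/6 (degree 2 ≤ 2).
Get s_k = R·t_k = (-2)**k*(2*k**2 + 2*k - 1) with R(k) = B(k−1)f(k)/C(k) = -(2*k**2 + 2*k - 1)/(6*k**2 + 14*k + 5).
s_(k+1) − s_k = (-2)**k*(-6*k**2 - 14*k - 5) = t_k.

Yes. s_k = \left(-2\right)^{k} \left(2 k^{2} + 2 k - 1\right).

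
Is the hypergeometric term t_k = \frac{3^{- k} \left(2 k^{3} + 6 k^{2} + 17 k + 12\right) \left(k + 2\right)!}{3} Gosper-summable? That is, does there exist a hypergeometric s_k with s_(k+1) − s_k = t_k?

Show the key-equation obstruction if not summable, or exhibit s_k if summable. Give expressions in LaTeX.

Step 1: r(k) = (2*k**4 + 18*k**3 + 71*k**2 + 142*k + 111)/(3*(2*k**3 + 6*k**2 + 17*k + 12)).
Factor: A=k/3 + 1; B=1; C=k**3 + 3*k**2 + 17*k/2 + 6.
Need (k/3 + 1)·f(k+1) − (1)·f(k) = k**3 + 3*k**2 + 17*k/2 + 6.
deg f ≤ 2 (via 1,0,3).
Match coefficients ⇒ f(k) = 3*(2*k**2 + 2*k + 1)/2.
So s_k = (B(k−1)f/C)·t_k = (3*(2*k**2 + 2*k + 1)/(2*k**3 + 6*k**2 + 17*k + 12))·t_k = (2*k**2 + 2*k + 1)*factorial(k + 2)/3**k.
Verify: (2*k**3 + 6*k**2 + 17*k + 12)*factorial(k + 2)/(3*3**k) matches t_k.

Yes. s_k = 3^{- k} \left(2 k^{2} + 2 k + 1\right) \left(k + 2\right)!.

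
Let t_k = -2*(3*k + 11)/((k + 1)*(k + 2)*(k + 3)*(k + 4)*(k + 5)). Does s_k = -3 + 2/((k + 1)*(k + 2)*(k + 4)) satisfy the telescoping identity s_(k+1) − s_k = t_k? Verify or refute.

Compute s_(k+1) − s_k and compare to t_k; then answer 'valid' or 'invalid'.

s_(k+1) = -3 + 2/((k + 2)*(k + 3)*(k + 5))
s_(k+1) − s_k = 2*(-3*k - 11)/(k**5 + 15*k**4 + 85*k**3 + 225*k**2 + 274*k + 120)
(s_(k+1) − s_k) − t_k = 0

valid (s_(k+1) − s_k reduces to t_k)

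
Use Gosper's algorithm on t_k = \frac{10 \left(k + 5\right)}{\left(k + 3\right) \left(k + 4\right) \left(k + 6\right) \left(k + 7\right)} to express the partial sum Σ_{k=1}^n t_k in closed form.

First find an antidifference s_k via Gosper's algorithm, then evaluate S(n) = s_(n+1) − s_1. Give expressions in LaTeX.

S(n) = \frac{5 n \left(n + 11\right)}{28 \left(n^{2} + 11 n + 28\right)}

Step 1: r(k) = (k + 3)*(k + 6)**2/((k + 5)**2*(k + 8)).
Factor: A=k + 3; B=k + 8; C=k**2 + 10*k + 25.
Set up (k + 3)·f(k+1) − (k + 7)·f(k) − (k**2 + 10*k + 25) = 0.
Bound: deg f ≤ 4.
Match coefficients ⇒ f(k) = k*(k + 4)*(k + 5)*(k + 9)/36.
So s_k = (B(k−1)f/C)·t_k = (k*(k + 4)*(k + 7)*(k + 9)/(36*(k + 5)))·t_k = 5*k*(k + 9)/(18*(k**2 + 9*k + 18)).
Check: Δs_k = 10*(k + 5)/(k**4 + 20*k**3 + 145*k**2 + 450*k + 504). ✓
Telescope: S(n) = s_(n+1) − s_(1) = 5*(n**2 + 11*n + 10)/(18*(n**2 + 11*n + 28)) − (25/252) = 5*n*(n + 11)/(28*(n**2 + 11*n + 28)).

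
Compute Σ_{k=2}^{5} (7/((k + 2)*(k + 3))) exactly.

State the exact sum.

Σ = 7/8

Ratio r(k) = (k + 2)/(k + 4).
Factor: A=k + 2; B=k + 4; C=1.
Need (k + 2)·f(k+1) − (k + 3)·f(k) = 1.
From deg A=1, deg B=1, deg C=0: d=1.
Solve for f: f(k) = k/2 (degree 1 ≤ 1).
Certificate R = B(k−1)f/C = k*(k + 3)/2 gives s_k = 7*k/(2*(k + 2)).
Δs = 7/(k**2 + 5*k + 6), as required.
Telescoping: Σ = s_(6) − s_(2) = 21/8 − (7/4) = 7/8.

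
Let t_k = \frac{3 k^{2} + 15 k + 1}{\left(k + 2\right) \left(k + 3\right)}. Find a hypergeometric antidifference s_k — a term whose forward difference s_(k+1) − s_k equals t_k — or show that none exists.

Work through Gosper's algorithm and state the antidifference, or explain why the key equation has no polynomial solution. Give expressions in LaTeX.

The ratio is (k + 2)*(15*k + 3*(k + 1)**2 + 16)/((k + 4)*(3*k**2 + 15*k + 1)).
Take A(k)=k + 2, B(k)=k + 4, C(k)=k**2 + 5*k + 1/3.
Key eq: (k + 2)·f(k+1) = (k + 3)·f(k) + (k**2 + 5*k + 1/3).
Degrees (1,1,2) ⇒ d ≤ 2.
Solving with deg f ≤ 2: f(k) = k*(6*k - 5)/6.
R(k) = B(k−1)·f(k)/C(k) = k*(k + 3)*(6*k - 5)/(2*(3*k**2 + 15*k + 1)); s_k = R·t_k = k*(6*k - 5)/(2*(k + 2)).
Δs = (3*k**2 + 15*k + 1)/(k**2 + 5*k + 6), as required.

s_k = \frac{k \left(6 k - 5\right)}{2 \left(k + 2\right)}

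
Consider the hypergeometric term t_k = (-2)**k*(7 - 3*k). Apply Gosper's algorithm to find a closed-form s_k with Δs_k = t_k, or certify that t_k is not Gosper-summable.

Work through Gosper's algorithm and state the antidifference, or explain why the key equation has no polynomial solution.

Ratio r(k) = 2*(4 - 3*k)/(3*k - 7).
A = -2, B = 1, C = k - 7/3.
Solve (-2)·f(k+1) − (1)·f(k) = k - 7/3.
Degrees (0,0,1) ⇒ d ≤ 1.
Match coefficients ⇒ f(k) = -(k - 3)/3.
So s_k = (B(k−1)f/C)·t_k = (-(k - 3)/(3*k - 7))·t_k = (-2)**k*(k - 3).
Δs = (-2)**k*(7 - 3*k), as required.

s_k = (-2)**k*(k - 3)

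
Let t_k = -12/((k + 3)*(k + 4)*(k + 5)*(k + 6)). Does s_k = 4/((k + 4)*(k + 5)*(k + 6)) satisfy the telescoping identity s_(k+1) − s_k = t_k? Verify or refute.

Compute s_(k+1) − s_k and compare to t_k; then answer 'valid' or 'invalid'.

s_(k+1) = 4/((k + 5)*(k + 6)*(k + 7))
s_(k+1) − s_k = -12/((k + 4)*(k + 5)*(k + 6)*(k + 7))
(s_(k+1) − s_k) − t_k = 48/((k + 3)*(k + 4)*(k + 5)*(k + 6)*(k + 7))

Invalid: residual 48/(k**5 + 25*k**4 + 245*k**3 + 1175*k**2 + 2754*k + 2520) ≠ 0.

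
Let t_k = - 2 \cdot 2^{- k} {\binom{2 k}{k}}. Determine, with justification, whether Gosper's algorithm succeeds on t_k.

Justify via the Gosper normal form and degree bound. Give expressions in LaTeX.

Step 1: r(k) = (2*k + 1)/(k + 1).
Normal form (A,B,C) = (2*k + 1, k + 1, 1).
f must satisfy (2*k + 1)·f(k+1) − (k)·f(k) = 1.
d = -1 from the (1,1,0) case.
deg f ≤ -1 is impossible — no certificate.

No — key equation has no polynomial f.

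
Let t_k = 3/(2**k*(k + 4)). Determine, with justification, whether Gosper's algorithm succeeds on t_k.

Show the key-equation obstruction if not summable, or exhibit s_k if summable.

No; the degree bound rules out any f.

r(k) = (k + 4)/(2*(k + 5)) after simplifying.
So A=k/2 + 2 and B=k + 5, with C=1.
f must satisfy (k/2 + 2)·f(k+1) − (k + 4)·f(k) = 1.
Degrees (1,1,0) ⇒ d ≤ -1.
Bound -1 < 0, so the key equation has no polynomial solution.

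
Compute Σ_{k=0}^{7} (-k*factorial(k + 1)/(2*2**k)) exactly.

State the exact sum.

The ratio is (k + 1)*(k + 2)/(2*k).
Gosper form: A/B · C(k+1)/C(k) with A=k/2 + 1, B=1, C=k.
Need (k/2 + 1)·f(k+1) − (1)·f(k) = k.
Bound: deg f ≤ 0.
Match coefficients ⇒ f(k) = 2.
So s_k = (B(k−1)f/C)·t_k = (2/k)·t_k = -factorial(k + 1)/2**k.
s_(k+1) − s_k = -k*factorial(k + 1)/(2*2**k) = t_k.
Σ_(k=0)^(7) t_k = s_(8) − s_(0) = -2835/2 − (-1) = -2833/2.

Σ = -2833/2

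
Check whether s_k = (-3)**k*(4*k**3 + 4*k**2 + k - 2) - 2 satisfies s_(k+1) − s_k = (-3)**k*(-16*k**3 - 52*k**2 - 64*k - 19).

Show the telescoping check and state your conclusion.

valid; difference matches t_k

s_(k+1) = (-3)**(k + 1)*(k + 4*(k + 1)**3 + 4*(k + 1)**2 - 1) - 2
s_(k+1) − s_k = (-3)**k*(-16*k**3 - 52*k**2 - 64*k - 19)
(s_(k+1) − s_k) − t_k = 0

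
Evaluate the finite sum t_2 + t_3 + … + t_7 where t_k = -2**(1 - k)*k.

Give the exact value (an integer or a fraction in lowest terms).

Σ = -183/64

The ratio is (k + 1)/(2*k).
Normal form (A,B,C) = (1/2, 1, k).
Solve (1/2)·f(k+1) − (1)·f(k) = k.
From deg A=0, deg B=0, deg C=1: d=1.
Solving with deg f ≤ 1: f(k) = -2*(k + 1).
So s_k = (B(k−1)f/C)·t_k = (-2*(k + 1)/k)·t_k = 2**(2 - k)*(k + 1).
Check: Δs_k = -2**(1 - k)*k. ✓
Σ_(k=2)^(7) t_k = s_(8) − s_(2) = 9/64 − (3) = -183/64.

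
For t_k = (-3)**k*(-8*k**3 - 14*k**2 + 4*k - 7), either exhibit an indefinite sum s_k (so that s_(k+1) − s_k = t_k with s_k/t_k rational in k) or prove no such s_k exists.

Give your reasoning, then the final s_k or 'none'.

r(k) = 3*(-8*k**3 - 38*k**2 - 48*k - 25)/(8*k**3 + 14*k**2 - 4*k + 7) after simplifying.
Factor: A=-3; B=1; C=k**3 + 7*k**2/4 - k/2 + 7/8.
Set up (-3)·f(k+1) − (1)·f(k) − (k**3 + 7*k**2/4 - k/2 + 7/8) = 0.
d = 3 from the (0,0,3) case.
A polynomial solution: f(k) = -(2*k**3 - k**2 - 4*k + 4)/8.
R(k) = B(k−1)·f(k)/C(k) = -(2*k**3 - k**2 - 4*k + 4)/(8*k**3 + 14*k**2 - 4*k + 7); s_k = R·t_k = (-3)**k*(2*k**3 - k**2 - 4*k + 4).
s_(k+1) − s_k = (-3)**k*(-8*k**3 - 14*k**2 + 4*k - 7) = t_k.

s_k = (-3)**k*(2*k**3 - k**2 - 4*k + 4)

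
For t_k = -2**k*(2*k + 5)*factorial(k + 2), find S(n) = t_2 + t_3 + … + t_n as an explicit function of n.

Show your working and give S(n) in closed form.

Step 1: r(k) = 2*(k + 3)*(2*k + 7)/(2*k + 5).
Gosper form: A/B · C(k+1)/C(k) with A=2*k + 6, B=1, C=k + 5/2.
f must satisfy (2*k + 6)·f(k+1) − (1)·f(k) = k + 5/2.
Bound: deg f ≤ 0.
A polynomial solution: f(k) = 1/2.
R(k) = B(k−1)·f(k)/C(k) = 1/(2*k + 5); s_k = R·t_k = -2**k*factorial(k + 2).
Check: Δs_k = -2**k*(2*k + 5)*factorial(k + 2). ✓
s_(n+1) = -2**(n + 1)*factorial(n + 3) and s_(2) = -96, so S(n) = -2*2**n*factorial(n + 3) + 96.

S(n) = -2*2**n*factorial(n + 3) + 96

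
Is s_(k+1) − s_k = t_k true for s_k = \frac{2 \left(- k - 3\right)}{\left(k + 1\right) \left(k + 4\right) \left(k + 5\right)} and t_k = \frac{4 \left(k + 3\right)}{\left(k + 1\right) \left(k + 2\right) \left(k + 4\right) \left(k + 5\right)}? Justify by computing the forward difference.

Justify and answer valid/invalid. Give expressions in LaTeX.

Invalid: residual \frac{4 \left(- 3 k - 8\right)}{k^{5} + 18 k^{4} + 121 k^{3} + 372 k^{2} + 508 k + 240} ≠ 0.

s_(k+1) = 2*(-k - 4)/((k + 2)*(k + 5)*(k + 6))
s_(k+1) − s_k = 4*(k**2 + 6*k + 10)/(k**5 + 18*k**4 + 121*k**3 + 372*k**2 + 508*k + 240)
(s_(k+1) − s_k) − t_k = 4*(-3*k - 8)/(k**5 + 18*k**4 + 121*k**3 + 372*k**2 + 508*k + 240)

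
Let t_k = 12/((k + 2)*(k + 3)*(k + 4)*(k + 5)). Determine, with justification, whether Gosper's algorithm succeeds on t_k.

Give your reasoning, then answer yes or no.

Yes. s_k = k*(k**2 + 9*k + 26)/(6*(k + 2)*(k + 3)*(k + 4)).

Step 1: r(k) = (k + 2)/(k + 6).
Gosper form: A/B · C(k+1)/C(k) with A=k + 2, B=k + 6, C=1.
f must satisfy (k + 2)·f(k+1) − (k + 5)·f(k) = 1.
From deg A=1, deg B=1, deg C=0: d=3.
Solving with deg f ≤ 3: f(k) = k*(k**2 + 9*k + 26)/72.
Get s_k = R·t_k = k*(k**2 + 9*k + 26)/(6*(k + 2)*(k + 3)*(k + 4)) with R(k) = B(k−1)f(k)/C(k) = k*(k + 5)*(k**2 + 9*k + 26)/72.
s_(k+1) − s_k = 12/(k**4 + 14*k**3 + 71*k**2 + 154*k + 120) = t_k.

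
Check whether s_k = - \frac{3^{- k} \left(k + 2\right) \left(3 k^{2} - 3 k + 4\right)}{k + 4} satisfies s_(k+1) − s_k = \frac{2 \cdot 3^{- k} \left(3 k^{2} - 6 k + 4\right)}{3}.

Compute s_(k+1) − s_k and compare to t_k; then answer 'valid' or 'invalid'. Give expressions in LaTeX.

s_(k+1) = -(k + 3)*(-3*k + 3*(k + 1)**2 + 1)/(3*3**k*(k + 5))
s_(k+1) − s_k = 2*(3*k**4 + 15*k**3 - 11*k**2 - 35*k + 36)/(3*3**k*(k**2 + 9*k + 20))
(s_(k+1) − s_k) − t_k = 2*(-6*k**3 - 21*k**2 + 49*k - 44)/(3*3**k*(k**2 + 9*k + 20))

Invalid: residual \frac{2 \cdot 3^{- k} \left(- 6 k^{3} - 21 k^{2} + 49 k - 44\right)}{3 \left(k^{2} + 9 k + 20\right)} ≠ 0.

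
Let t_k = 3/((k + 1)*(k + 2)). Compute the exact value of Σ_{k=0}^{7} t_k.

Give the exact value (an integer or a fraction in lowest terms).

Σ = 8/3

r(k) = (k + 1)/(k + 3) after simplifying.
Normal form (A,B,C) = (k + 1, k + 3, 1).
Key eq: (k + 1)·f(k+1) = (k + 2)·f(k) + (1).
From deg A=1, deg B=1, deg C=0: d=1.
Match coefficients ⇒ f(k) = k.
Get s_k = R·t_k = 3*k/(k + 1) with R(k) = B(k−1)f(k)/C(k) = k*(k + 2).
Verify: 3/(k**2 + 3*k + 2) matches t_k.
Σ_(k=0)^(7) t_k = s_(8) − s_(0) = 8/3 − (0) = 8/3.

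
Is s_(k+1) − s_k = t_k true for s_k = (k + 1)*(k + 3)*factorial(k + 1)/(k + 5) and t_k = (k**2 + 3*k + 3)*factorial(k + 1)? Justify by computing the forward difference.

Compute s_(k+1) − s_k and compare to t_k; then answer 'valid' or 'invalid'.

s_(k+1) = (k + 2)*(k + 4)*factorial(k + 2)/(k + 6)
s_(k+1) − s_k = (k**4 + 12*k**3 + 50*k**2 + 89*k + 62)*factorial(k + 1)/((k + 5)*(k + 6))
(s_(k+1) − s_k) − t_k = -2*(k**3 + 8*k**2 + 17*k + 14)*factorial(k + 1)/((k + 5)*(k + 6))

Invalid: residual -2*(k**3 + 8*k**2 + 17*k + 14)*factorial(k + 1)/((k + 5)*(k + 6)) ≠ 0.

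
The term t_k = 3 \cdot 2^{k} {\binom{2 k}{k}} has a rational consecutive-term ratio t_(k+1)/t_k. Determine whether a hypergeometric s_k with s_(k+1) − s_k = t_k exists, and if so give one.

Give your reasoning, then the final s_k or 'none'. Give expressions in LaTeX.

t_(k+1)/t_k = 4*(2*k + 1)/(k + 1).
So A=8*k + 4 and B=k + 1, with C=1.
f must satisfy (8*k + 4)·f(k+1) − (k)·f(k) = 1.
deg f ≤ -1 (via 1,1,0).
Negative degree bound (-1): no f exists, t_k not Gosper-summable.

not Gosper-summable; s_k does not exist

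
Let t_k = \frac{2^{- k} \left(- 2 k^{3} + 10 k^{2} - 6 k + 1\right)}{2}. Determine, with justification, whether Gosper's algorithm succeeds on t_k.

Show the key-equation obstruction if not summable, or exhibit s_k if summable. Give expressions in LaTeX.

The ratio is (2*k**3 - 4*k**2 - 8*k - 3)/(2*(2*k**3 - 10*k**2 + 6*k - 1)).
So A=1/2 and B=1, with C=k**3 - 5*k**2 + 3*k - 1/2.
f must satisfy (1/2)·f(k+1) − (1)·f(k) = k**3 - 5*k**2 + 3*k - 1/2.
deg f ≤ 3 (via 0,0,3).
Solve for f: f(k) = -2*k**3 + 4*k**2 - 4*k - 1 (degree 3 ≤ 3).
Then R = B(k−1)f/C = -2*(2*k**3 - 4*k**2 + 4*k + 1)/(2*k**3 - 10*k**2 + 6*k - 1), so s_k = R(k)·t_k = (2*k**3 - 4*k**2 + 4*k + 1)/2**k.
Verify: (-2*k**3 + 10*k**2 - 6*k + 1)/(2*2**k) matches t_k.

Yes. s_k = 2^{- k} \left(2 k^{3} - 4 k^{2} + 4 k + 1\right).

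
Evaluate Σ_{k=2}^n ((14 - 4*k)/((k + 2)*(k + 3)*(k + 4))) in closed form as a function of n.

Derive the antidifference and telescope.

r(k) = (k + 2)*(2*k - 5)/((k + 5)*(2*k - 7)) after simplifying.
A = k + 2, B = k + 5, C = k - 7/2.
Set up (k + 2)·f(k+1) − (k + 4)·f(k) − (k - 7/2) = 0.
Degrees (1,1,1) ⇒ d ≤ 2.
A polynomial solution: f(k) = -k*(k + 13)/8.
R(k) = B(k−1)·f(k)/C(k) = -k*(k + 4)*(k + 13)/(4*(2*k - 7)); s_k = R·t_k = k*(k + 13)/(2*(k + 2)*(k + 3)).
Verify: 2*(7 - 2*k)/(k**3 + 9*k**2 + 26*k + 24) matches t_k.
Telescope: S(n) = s_(n+1) − s_(2) = (n**2 + 15*n + 14)/(2*(n**2 + 7*n + 12)) − (3/4) = (-n**2 + 9*n - 8)/(4*(n**2 + 7*n + 12)).

S(n) = (-n**2 + 9*n - 8)/(4*(n**2 + 7*n + 12))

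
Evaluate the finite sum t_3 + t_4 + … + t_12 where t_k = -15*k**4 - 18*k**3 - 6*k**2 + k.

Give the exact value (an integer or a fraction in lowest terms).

Σ = -1023540

t_(k+1)/t_k = (15*k**4 + 78*k**3 + 150*k**2 + 125*k + 38)/(k*(15*k**3 + 18*k**2 + 6*k - 1)).
Take A(k)=1, B(k)=1, C(k)=k**4 + 6*k**3/5 + 2*k**2/5 - k/15.
Need (1)·f(k+1) − (1)·f(k) = k**4 + 6*k**3/5 + 2*k**2/5 - k/15.
deg f ≤ 5 (via 0,0,4).
Solve for f: f(k) = k*(k - 1)**2*(3*k**2 + 3*k + 1)/15 (degree 5 ≤ 5).
Then R = B(k−1)f/C = (k - 1)**2*(3*k**2 + 3*k + 1)/(15*k**3 + 18*k**2 + 6*k - 1), so s_k = R(k)·t_k = k*(-3*k**4 + 3*k**3 + 2*k**2 - k - 1).
s_(k+1) − s_k = k*(-15*k**3 - 18*k**2 - 6*k + 1) = t_k.
Σ_(k=3)^(12) t_k = s_(13) − s_(3) = -1023984 − (-444) = -1023540.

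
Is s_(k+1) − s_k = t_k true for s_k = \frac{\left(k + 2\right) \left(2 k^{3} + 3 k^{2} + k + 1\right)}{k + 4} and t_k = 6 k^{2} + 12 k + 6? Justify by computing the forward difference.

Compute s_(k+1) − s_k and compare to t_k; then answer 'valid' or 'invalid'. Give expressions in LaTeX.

Invalid: residual \frac{2 \left(- 4 k^{3} - 33 k^{2} - 53 k - 23\right)}{k^{2} + 9 k + 20} ≠ 0.

s_(k+1) = (k + 3)*(k + 2*(k + 1)**3 + 3*(k + 1)**2 + 2)/(k + 5)
s_(k+1) − s_k = 2*(3*k**4 + 29*k**3 + 84*k**2 + 94*k + 37)/(k**2 + 9*k + 20)
(s_(k+1) − s_k) − t_k = 2*(-4*k**3 - 33*k**2 - 53*k - 23)/(k**2 + 9*k + 20)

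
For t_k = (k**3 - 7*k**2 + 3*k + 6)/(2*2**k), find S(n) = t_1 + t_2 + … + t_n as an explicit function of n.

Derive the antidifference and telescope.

S(n) = 2**(-n - 1)*(-2**(n + 2) - n**3 + n**2 + 7*n + 4)

Step 1: r(k) = (k**3 - 4*k**2 - 8*k + 3)/(2*(k**3 - 7*k**2 + 3*k + 6)).
Take A(k)=1/2, B(k)=1, C(k)=k**3 - 7*k**2 + 3*k + 6.
Set up (1/2)·f(k+1) − (1)·f(k) − (k**3 - 7*k**2 + 3*k + 6) = 0.
deg f ≤ 3 (via 0,0,3).
Solving with deg f ≤ 3: f(k) = -2*(k**3 - 4*k**2 - 2*k + 1).
Certificate R = B(k−1)f/C = -2*(k**3 - 4*k**2 - 2*k + 1)/(k**3 - 7*k**2 + 3*k + 6) gives s_k = (-k**3 + 4*k**2 + 2*k - 1)/2**k.
Δs = (k**3 - 7*k**2 + 3*k + 6)/(2*2**k), as required.
s_(n+1) = 2**(-n - 1)*(-n**3 + n**2 + 7*n + 4) and s_(1) = 2, so S(n) = 2**(-n - 1)*(-2**(n + 2) - n**3 + n**2 + 7*n + 4).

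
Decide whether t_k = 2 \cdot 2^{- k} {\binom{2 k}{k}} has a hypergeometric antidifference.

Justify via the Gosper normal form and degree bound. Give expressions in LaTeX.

No — key equation has no polynomial f.

Step 1: r(k) = (2*k + 1)/(k + 1).
So A=2*k + 1 and B=k + 1, with C=1.
f must satisfy (2*k + 1)·f(k+1) − (k)·f(k) = 1.
Degrees (1,1,0) ⇒ d ≤ -1.
Bound -1 < 0, so the key equation has no polynomial solution.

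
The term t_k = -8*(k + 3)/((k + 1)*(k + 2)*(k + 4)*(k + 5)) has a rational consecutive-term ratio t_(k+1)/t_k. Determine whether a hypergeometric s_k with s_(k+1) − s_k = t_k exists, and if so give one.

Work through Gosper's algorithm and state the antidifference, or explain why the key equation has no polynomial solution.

Step 1: r(k) = (k + 1)*(k + 4)**2/((k + 3)**2*(k + 6)).
A = k + 1, B = k + 6, C = k**2 + 6*k + 9.
Set up (k + 1)·f(k+1) − (k + 5)·f(k) − (k**2 + 6*k + 9) = 0.
d = 4 from the (1,1,2) case.
A polynomial solution: f(k) = k*(k + 2)*(k + 3)*(k + 5)/8.
Then R = B(k−1)f/C = k*(k + 2)*(k + 5)**2/(8*(k + 3)), so s_k = R(k)·t_k = k*(-k - 5)/(k**2 + 5*k + 4).
Verify: 8*(-k - 3)/(k**4 + 12*k**3 + 49*k**2 + 78*k + 40) matches t_k.

s_k = k*(-k - 5)/(k**2 + 5*k + 4)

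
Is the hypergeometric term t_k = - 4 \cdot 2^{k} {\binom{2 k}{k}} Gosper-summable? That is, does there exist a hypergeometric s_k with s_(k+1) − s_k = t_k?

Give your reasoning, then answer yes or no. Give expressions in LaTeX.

No — negative degree bound, so no certificate f.

Ratio r(k) = 4*(2*k + 1)/(k + 1).
Take A(k)=8*k + 4, B(k)=k + 1, C(k)=1.
Need (8*k + 4)·f(k+1) − (k)·f(k) = 1.
d = -1 from the (1,1,0) case.
Bound -1 < 0, so the key equation has no polynomial solution.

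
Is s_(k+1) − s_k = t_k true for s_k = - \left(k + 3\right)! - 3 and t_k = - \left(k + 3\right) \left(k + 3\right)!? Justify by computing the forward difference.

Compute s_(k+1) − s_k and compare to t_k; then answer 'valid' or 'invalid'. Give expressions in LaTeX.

s_(k+1) = -factorial(k + 4) - 3
s_(k+1) − s_k = -(k + 3)*factorial(k + 3)
(s_(k+1) − s_k) − t_k = 0

Valid — Δs_k = t_k.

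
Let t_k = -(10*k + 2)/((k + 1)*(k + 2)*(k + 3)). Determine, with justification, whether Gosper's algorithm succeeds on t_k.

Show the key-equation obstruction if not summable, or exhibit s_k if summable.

Yes. s_k = -k*(3*k - 1)/((k + 1)*(k + 2)).

The ratio is (k + 1)*(5*k + 6)/((k + 4)*(5*k + 1)).
A = k + 1, B = k + 4, C = k + 1/5.
Solve (k + 1)·f(k+1) − (k + 3)·f(k) = k + 1/5.
d = 2 from the (1,1,1) case.
Coefficient equations give f(k) = k*(3*k - 1)/10.
R(k) = B(k−1)·f(k)/C(k) = k*(k + 3)*(3*k - 1)/(2*(5*k + 1)); s_k = R·t_k = -k*(3*k - 1)/((k + 1)*(k + 2)).
Δs = 2*(-5*k - 1)/(k**3 + 6*k**2 + 11*k + 6), as required.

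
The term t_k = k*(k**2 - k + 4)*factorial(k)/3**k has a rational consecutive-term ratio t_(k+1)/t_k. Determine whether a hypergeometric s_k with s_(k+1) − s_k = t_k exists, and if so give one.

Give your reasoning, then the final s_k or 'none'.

s_k = 3**(1 - k)*k*(k - 1)*factorial(k)

Step 1: r(k) = (k + 1)**2*(-k + (k + 1)**2 + 3)/(3*k*(k**2 - k + 4)).
So A=k/3 + 1/3 and B=1, with C=k**3 - k**2 + 4*k.
Set up (k/3 + 1/3)·f(k+1) − (1)·f(k) − (k**3 - k**2 + 4*k) = 0.
deg f ≤ 2 (via 1,0,3).
Match coefficients ⇒ f(k) = 3*k*(k - 1).
So s_k = (B(k−1)f/C)·t_k = (3*(k - 1)/(k**2 - k + 4))·t_k = 3**(1 - k)*k*(k - 1)*factorial(k).
Check: Δs_k = k*(k**2 - k + 4)*factorial(k)/3**k. ✓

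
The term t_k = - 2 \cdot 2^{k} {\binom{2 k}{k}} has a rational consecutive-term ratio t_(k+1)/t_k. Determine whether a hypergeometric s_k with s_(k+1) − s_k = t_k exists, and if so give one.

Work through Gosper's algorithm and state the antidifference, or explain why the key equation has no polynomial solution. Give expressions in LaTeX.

r(k) = 4*(2*k + 1)/(k + 1) after simplifying.
A = 8*k + 4, B = k + 1, C = 1.
f must satisfy (8*k + 4)·f(k+1) − (k)·f(k) = 1.
Degrees (1,1,0) ⇒ d ≤ -1.
deg f ≤ -1 is impossible — no certificate.

none (Gosper's algorithm certifies no s_k)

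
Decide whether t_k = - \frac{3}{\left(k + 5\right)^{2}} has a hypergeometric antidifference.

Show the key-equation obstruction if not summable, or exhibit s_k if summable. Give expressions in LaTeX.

t_(k+1)/t_k = (k + 5)**2/(k + 6)**2.
So A=k**2 + 10*k + 25 and B=k**2 + 12*k + 36, with C=1.
Need (k**2 + 10*k + 25)·f(k+1) − (k**2 + 10*k + 25)·f(k) = 1.
From deg A=2, deg B=2, deg C=0: d=0.
Generic f = c0 gives residual -1; -1 = 0 cannot hold, so t_k is not Gosper-summable.

No. Not Gosper-summable.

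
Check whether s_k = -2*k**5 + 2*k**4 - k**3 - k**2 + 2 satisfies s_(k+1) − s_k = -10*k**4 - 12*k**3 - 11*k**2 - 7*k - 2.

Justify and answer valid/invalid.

s_(k+1) = k*(-2*k**4 - 8*k**3 - 13*k**2 - 12*k - 7)
s_(k+1) − s_k = -10*k**4 - 12*k**3 - 11*k**2 - 7*k - 2
(s_(k+1) − s_k) − t_k = 0

Valid: the claim telescopes to t_k.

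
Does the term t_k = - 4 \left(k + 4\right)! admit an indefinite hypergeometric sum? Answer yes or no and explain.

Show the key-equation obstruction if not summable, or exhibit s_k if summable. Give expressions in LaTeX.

No; the degree bound rules out any f.

Step 1: r(k) = k + 5.
A = k + 5, B = 1, C = 1.
f must satisfy (k + 5)·f(k+1) − (1)·f(k) = 1.
d = -1 from the (1,0,0) case.
Bound -1 < 0, so the key equation has no polynomial solution.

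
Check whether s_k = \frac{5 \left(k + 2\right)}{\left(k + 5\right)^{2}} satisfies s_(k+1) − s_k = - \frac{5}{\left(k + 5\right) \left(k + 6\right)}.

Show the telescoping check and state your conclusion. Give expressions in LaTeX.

s_(k+1) = 5*(k + 3)/(k + 6)**2
s_(k+1) − s_k = 5*(-k**2 - 5*k + 3)/(k**4 + 22*k**3 + 181*k**2 + 660*k + 900)
(s_(k+1) − s_k) − t_k = 15*(2*k + 11)/(k**4 + 22*k**3 + 181*k**2 + 660*k + 900)

Invalid: residual \frac{15 \left(2 k + 11\right)}{k^{4} + 22 k^{3} + 181 k^{2} + 660 k + 900} ≠ 0.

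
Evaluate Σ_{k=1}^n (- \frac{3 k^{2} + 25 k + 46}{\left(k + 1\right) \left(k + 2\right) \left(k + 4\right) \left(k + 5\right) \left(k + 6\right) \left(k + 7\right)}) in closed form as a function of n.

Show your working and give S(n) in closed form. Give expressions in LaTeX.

S(n) = \frac{n \left(- n^{2} - 14 n - 59\right)}{70 \left(n^{3} + 14 n^{2} + 59 n + 70\right)}

t_(k+1)/t_k = (k + 1)*(k + 4)*(25*k + 3*(k + 1)**2 + 71)/((k + 3)*(k + 8)*(3*k**2 + 25*k + 46)).
Gosper form: A/B · C(k+1)/C(k) with A=k + 1, B=k + 8, C=k**3 + 34*k**2/3 + 121*k/3 + 46.
Set up (k + 1)·f(k+1) − (k + 7)·f(k) − (k**3 + 34*k**2/3 + 121*k/3 + 46) = 0.
deg f ≤ 6 (via 1,1,3).
A polynomial solution: f(k) = k*(k + 2)*(k + 3)*(k + 5)*(k**2 + 11*k + 34)/72.
So s_k = (B(k−1)f/C)·t_k = (k*(k + 2)*(k + 5)*(k + 7)*(k**2 + 11*k + 34)/(24*(3*k**2 + 25*k + 46)))·t_k = k*(-k**2 - 11*k - 34)/(24*(k**3 + 11*k**2 + 34*k + 24)).
s_(k+1) − s_k = (-3*k**2 - 25*k - 46)/(k**6 + 25*k**5 + 247*k**4 + 1219*k**3 + 3112*k**2 + 3796*k + 1680) = t_k.
Evaluate: s_(n+1) = (-n**3 - 14*n**2 - 59*n - 46)/(24*(n**3 + 14*n**2 + 59*n + 70)); subtract s_(1) = -23/840 ⇒ S(n) = n*(-n**2 - 14*n - 59)/(70*(n**3 + 14*n**2 + 59*n + 70)).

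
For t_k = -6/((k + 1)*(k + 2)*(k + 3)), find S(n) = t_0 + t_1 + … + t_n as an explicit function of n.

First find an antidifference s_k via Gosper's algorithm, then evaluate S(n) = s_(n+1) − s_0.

Step 1: r(k) = (k + 1)/(k + 4).
Take A(k)=k + 1, B(k)=k + 4, C(k)=1.
Key eq: (k + 1)·f(k+1) = (k + 3)·f(k) + (1).
d = 2 from the (1,1,0) case.
Match coefficients ⇒ f(k) = k*(k + 3)/4.
Then R = B(k−1)f/C = k*(k + 3)**2/4, so s_k = R(k)·t_k = 3*k*(-k - 3)/(2*(k + 1)*(k + 2)).
s_(k+1) − s_k = -6/(k**3 + 6*k**2 + 11*k + 6) = t_k.
s_(n+1) = 3*(-n**2 - 5*n - 4)/(2*(n**2 + 5*n + 6)) and s_(0) = 0, so S(n) = 3*(-n**2 - 5*n - 4)/(2*(n**2 + 5*n + 6)).

S(n) = 3*(-n**2 - 5*n - 4)/(2*(n**2 + 5*n + 6))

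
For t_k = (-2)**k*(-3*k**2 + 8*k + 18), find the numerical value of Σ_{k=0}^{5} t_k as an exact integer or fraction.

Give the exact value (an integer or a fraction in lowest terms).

r(k) = 2*(-3*k**2 + 2*k + 23)/(3*k**2 - 8*k - 18) after simplifying.
Gosper form: A/B · C(k+1)/C(k) with A=-2, B=1, C=k**2 - 8*k/3 - 6.
Need (-2)·f(k+1) − (1)·f(k) = k**2 - 8*k/3 - 6.
Bound: deg f ≤ 2.
Coefficient equations give f(k) = -(k**2 - 4*k - 4)/3.
Certificate R = B(k−1)f/C = -(k**2 - 4*k - 4)/(3*k**2 - 8*k - 18) gives s_k = (-2)**k*(k**2 - 4*k - 4).
Verify: (-2)**k*(-3*k**2 + 8*k + 18) matches t_k.
Telescoping: Σ = s_(6) − s_(0) = 512 − (-4) = 516.

Σ = 516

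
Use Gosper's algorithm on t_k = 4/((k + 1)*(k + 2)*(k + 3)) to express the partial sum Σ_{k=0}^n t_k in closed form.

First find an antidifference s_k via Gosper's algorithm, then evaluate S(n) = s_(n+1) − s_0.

r(k) = (k + 1)/(k + 4) after simplifying.
Gosper form: A/B · C(k+1)/C(k) with A=k + 1, B=k + 4, C=1.
Solve (k + 1)·f(k+1) − (k + 3)·f(k) = 1.
deg f ≤ 2 (via 1,1,0).
Solving with deg f ≤ 2: f(k) = k*(k + 3)/4.
Then R = B(k−1)f/C = k*(k + 3)**2/4, so s_k = R(k)·t_k = k*(k + 3)/((k + 1)*(k + 2)).
Δs = 4/(k**3 + 6*k**2 + 11*k + 6), as required.
s_(n+1) = (n**2 + 5*n + 4)/(n**2 + 5*n + 6) and s_(0) = 0, so S(n) = (n**2 + 5*n + 4)/(n**2 + 5*n + 6).

S(n) = (n**2 + 5*n + 4)/(n**2 + 5*n + 6)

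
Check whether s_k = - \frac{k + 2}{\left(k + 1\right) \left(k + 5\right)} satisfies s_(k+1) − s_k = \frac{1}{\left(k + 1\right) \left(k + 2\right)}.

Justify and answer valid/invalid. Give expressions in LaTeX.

s_(k+1) = (-k - 3)/((k + 2)*(k + 6))
s_(k+1) − s_k = (k**2 + 5*k + 9)/(k**4 + 14*k**3 + 65*k**2 + 112*k + 60)
(s_(k+1) − s_k) − t_k = 3*(-2*k - 7)/(k**4 + 14*k**3 + 65*k**2 + 112*k + 60)

Invalid: residual \frac{3 \left(- 2 k - 7\right)}{k^{4} + 14 k^{3} + 65 k^{2} + 112 k + 60} ≠ 0.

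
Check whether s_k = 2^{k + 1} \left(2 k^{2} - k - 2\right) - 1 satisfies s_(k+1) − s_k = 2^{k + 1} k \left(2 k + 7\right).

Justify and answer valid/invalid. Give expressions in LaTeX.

s_(k+1) = 2**(k + 2)*(-k + 2*(k + 1)**2 - 3) - 1
s_(k+1) − s_k = 2**(k + 1)*k*(2*k + 7)
(s_(k+1) − s_k) − t_k = 0

Valid — Δs_k = t_k.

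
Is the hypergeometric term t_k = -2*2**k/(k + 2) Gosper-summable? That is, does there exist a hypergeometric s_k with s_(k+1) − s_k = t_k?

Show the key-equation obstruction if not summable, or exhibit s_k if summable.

t_(k+1)/t_k = 2*(k + 2)/(k + 3).
Normal form (A,B,C) = (2*k + 4, k + 3, 1).
Solve (2*k + 4)·f(k+1) − (k + 2)·f(k) = 1.
Degrees (1,1,0) ⇒ d ≤ -1.
d = -1 < 0 ⇒ no nonzero polynomial f; not summable.

No; the degree bound rules out any f.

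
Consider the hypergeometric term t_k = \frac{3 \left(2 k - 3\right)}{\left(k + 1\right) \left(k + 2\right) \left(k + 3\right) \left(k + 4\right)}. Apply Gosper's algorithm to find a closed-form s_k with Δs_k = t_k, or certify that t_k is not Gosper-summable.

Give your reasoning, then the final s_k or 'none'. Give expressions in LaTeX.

s_k = \frac{k \left(- k^{2} - 6 k - 20\right)}{3 \left(k + 1\right) \left(k + 2\right) \left(k + 3\right)}

t_(k+1)/t_k = (k + 1)*(2*k - 1)/((k + 5)*(2*k - 3)).
Take A(k)=k + 1, B(k)=k + 5, C(k)=k - 3/2.
Key eq: (k + 1)·f(k+1) = (k + 4)·f(k) + (k - 3/2).
deg f ≤ 3 (via 1,1,1).
A polynomial solution: f(k) = -k*(k**2 + 6*k + 20)/18.
R(k) = B(k−1)·f(k)/C(k) = -k*(k + 4)*(k**2 + 6*k + 20)/(9*(2*k - 3)); s_k = R·t_k = k*(-k**2 - 6*k - 20)/(3*(k + 1)*(k + 2)*(k + 3)).
Check: Δs_k = 3*(2*k - 3)/(k**4 + 10*k**3 + 35*k**2 + 50*k + 24). ✓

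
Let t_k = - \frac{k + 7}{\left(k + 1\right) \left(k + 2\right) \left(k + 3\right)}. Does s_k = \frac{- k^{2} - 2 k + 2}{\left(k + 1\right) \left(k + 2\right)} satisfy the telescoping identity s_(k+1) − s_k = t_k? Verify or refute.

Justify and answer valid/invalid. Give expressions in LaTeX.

valid; difference matches t_k

s_(k+1) = (-2*k - (k + 1)**2)/((k + 2)*(k + 3))
s_(k+1) − s_k = (-k - 7)/(k**3 + 6*k**2 + 11*k + 6)
(s_(k+1) − s_k) − t_k = 0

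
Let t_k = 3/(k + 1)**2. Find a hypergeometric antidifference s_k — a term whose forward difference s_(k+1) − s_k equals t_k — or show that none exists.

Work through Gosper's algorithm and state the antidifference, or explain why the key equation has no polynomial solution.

The ratio is (k + 1)**2/(k + 2)**2.
So A=k**2 + 2*k + 1 and B=k**2 + 4*k + 4, with C=1.
Key eq: (k**2 + 2*k + 1)·f(k+1) = (k**2 + 2*k + 1)·f(k) + (1).
From deg A=2, deg B=2, deg C=0: d=0.
Write f(k) = c0. Then LHS − RHS = -1, requiring -1 = 0: contradictory. No certificate.

no hypergeometric antidifference exists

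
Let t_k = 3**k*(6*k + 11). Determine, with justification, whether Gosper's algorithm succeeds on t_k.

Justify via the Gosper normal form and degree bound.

Step 1: r(k) = 3*(6*k + 17)/(6*k + 11).
Factor: A=3; B=1; C=k + 11/6.
Key eq: (3)·f(k+1) = (1)·f(k) + (k + 11/6).
Bound: deg f ≤ 1.
Coefficient equations give f(k) = (3*k + 1)/6.
R(k) = B(k−1)·f(k)/C(k) = (3*k + 1)/(6*k + 11); s_k = R·t_k = 3**k*(3*k + 1).
Check: Δs_k = 3**k*(6*k + 11). ✓

Yes. s_k = 3**k*(3*k + 1).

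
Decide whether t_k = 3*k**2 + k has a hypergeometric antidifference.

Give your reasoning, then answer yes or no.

Ratio r(k) = (k + 3*(k + 1)**2 + 1)/(k*(3*k + 1)).
A = 1, B = 1, C = k**2 + k/3.
Set up (1)·f(k+1) − (1)·f(k) − (k**2 + k/3) = 0.
Degrees (0,0,2) ⇒ d ≤ 3.
A polynomial solution: f(k) = k**2*(k - 1)/3.
Then R = B(k−1)f/C = k*(k - 1)/(3*k + 1), so s_k = R(k)·t_k = k**2*(k - 1).
s_(k+1) − s_k = k*(3*k + 1) = t_k.

Yes. s_k = k**2*(k - 1).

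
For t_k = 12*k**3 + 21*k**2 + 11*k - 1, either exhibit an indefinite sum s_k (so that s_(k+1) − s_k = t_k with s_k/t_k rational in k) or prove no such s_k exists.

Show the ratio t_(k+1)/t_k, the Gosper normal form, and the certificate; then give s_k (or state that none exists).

Ratio r(k) = (12*k**3 + 57*k**2 + 89*k + 43)/(12*k**3 + 21*k**2 + 11*k - 1).
Normal form (A,B,C) = (1, 1, k**3 + 7*k**2/4 + 11*k/12 - 1/12).
Set up (1)·f(k+1) − (1)·f(k) − (k**3 + 7*k**2/4 + 11*k/12 - 1/12) = 0.
d = 4 from the (0,0,3) case.
Solve for f: f(k) = k*(3*k**3 + k**2 - 2*k - 3)/12 (degree 4 ≤ 4).
Certificate R = B(k−1)f/C = k*(3*k**3 + k**2 - 2*k - 3)/(12*k**3 + 21*k**2 + 11*k - 1) gives s_k = k*(3*k**3 + k**2 - 2*k - 3).
s_(k+1) − s_k = 12*k**3 + 21*k**2 + 11*k - 1 = t_k.

s_k = k*(3*k**3 + k**2 - 2*k - 3)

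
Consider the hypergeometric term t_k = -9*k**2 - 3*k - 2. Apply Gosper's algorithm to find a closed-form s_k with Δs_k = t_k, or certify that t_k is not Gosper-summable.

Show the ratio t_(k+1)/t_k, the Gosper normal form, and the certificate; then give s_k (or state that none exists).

r(k) = (9*k**2 + 21*k + 14)/(9*k**2 + 3*k + 2) after simplifying.
So A=1 and B=1, with C=k**2 + k/3 + 2/9.
Solve (1)·f(k+1) − (1)·f(k) = k**2 + k/3 + 2/9.
Degrees (0,0,2) ⇒ d ≤ 3.
Solving with deg f ≤ 3: f(k) = k*(3*k**2 - 3*k + 2)/9.
R(k) = B(k−1)·f(k)/C(k) = k*(3*k**2 - 3*k + 2)/(9*k**2 + 3*k + 2); s_k = R·t_k = k*(-3*k**2 + 3*k - 2).
s_(k+1) − s_k = -9*k**2 - 3*k - 2 = t_k.

s_k = k*(-3*k**2 + 3*k - 2)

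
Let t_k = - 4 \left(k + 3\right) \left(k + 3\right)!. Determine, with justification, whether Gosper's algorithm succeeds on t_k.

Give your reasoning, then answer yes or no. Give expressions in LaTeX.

r(k) = (k + 4)**2/(k + 3) after simplifying.
So A=k + 4 and B=1, with C=k + 3.
f must satisfy (k + 4)·f(k+1) − (1)·f(k) = k + 3.
d = 0 from the (1,0,1) case.
Match coefficients ⇒ f(k) = 1.
So s_k = (B(k−1)f/C)·t_k = (1/(k + 3))·t_k = -4*factorial(k + 3).
s_(k+1) − s_k = -4*(k + 3)*factorial(k + 3) = t_k.

Yes. s_k = - 4 \left(k + 3\right)!.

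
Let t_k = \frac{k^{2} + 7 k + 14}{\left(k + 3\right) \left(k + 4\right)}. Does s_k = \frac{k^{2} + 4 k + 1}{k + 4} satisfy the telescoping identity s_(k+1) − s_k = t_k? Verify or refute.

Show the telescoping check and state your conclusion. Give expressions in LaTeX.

s_(k+1) = (k**2 + 6*k + 6)/(k + 5)
s_(k+1) − s_k = (k**2 + 9*k + 19)/(k**2 + 9*k + 20)
(s_(k+1) − s_k) − t_k = (-3*k - 13)/(k**3 + 12*k**2 + 47*k + 60)

Invalid: residual \frac{- 3 k - 13}{k^{3} + 12 k^{2} + 47 k + 60} ≠ 0.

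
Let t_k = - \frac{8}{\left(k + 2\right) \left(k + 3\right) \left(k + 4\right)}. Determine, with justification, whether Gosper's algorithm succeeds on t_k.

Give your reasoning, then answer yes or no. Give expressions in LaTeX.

Step 1: r(k) = (k + 2)/(k + 5).
Gosper form: A/B · C(k+1)/C(k) with A=k + 2, B=k + 5, C=1.
Set up (k + 2)·f(k+1) − (k + 4)·f(k) − (1) = 0.
Degrees (1,1,0) ⇒ d ≤ 2.
A polynomial solution: f(k) = k*(k + 5)/12.
Get s_k = R·t_k = 2*k*(-k - 5)/(3*(k + 2)*(k + 3)) with R(k) = B(k−1)f(k)/C(k) = k*(k + 4)*(k + 5)/12.
s_(k+1) − s_k = -8/(k**3 + 9*k**2 + 26*k + 24) = t_k.

Yes. s_k = \frac{2 k \left(- k - 5\right)}{3 \left(k + 2\right) \left(k + 3\right)}.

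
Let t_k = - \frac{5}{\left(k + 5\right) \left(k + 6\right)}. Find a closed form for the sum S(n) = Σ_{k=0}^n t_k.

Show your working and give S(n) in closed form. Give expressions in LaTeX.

Compute t_(k+1)/t_k: get (k + 5)/(k + 7).
A = k + 5, B = k + 7, C = 1.
Set up (k + 5)·f(k+1) − (k + 6)·f(k) − (1) = 0.
Degrees (1,1,0) ⇒ d ≤ 1.
Solve for f: f(k) = k/5 (degree 1 ≤ 1).
Then R = B(k−1)f/C = k*(k + 6)/5, so s_k = R(k)·t_k = -k/(k + 5).
Verify: -5/(k**2 + 11*k + 30) matches t_k.
Telescope: S(n) = s_(n+1) − s_(0) = (-n - 1)/(n + 6) − (0) = (-n - 1)/(n + 6).

S(n) = \frac{- n - 1}{n + 6}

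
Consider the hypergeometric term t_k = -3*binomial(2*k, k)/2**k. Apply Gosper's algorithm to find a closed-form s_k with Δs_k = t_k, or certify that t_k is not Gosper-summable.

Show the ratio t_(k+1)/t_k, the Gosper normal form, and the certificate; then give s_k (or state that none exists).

r(k) = (2*k + 1)/(k + 1) after simplifying.
Normal form (A,B,C) = (2*k + 1, k + 1, 1).
Need (2*k + 1)·f(k+1) − (k)·f(k) = 1.
From deg A=1, deg B=1, deg C=0: d=-1.
Bound -1 < 0, so the key equation has no polynomial solution.

none (Gosper's algorithm certifies no s_k)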